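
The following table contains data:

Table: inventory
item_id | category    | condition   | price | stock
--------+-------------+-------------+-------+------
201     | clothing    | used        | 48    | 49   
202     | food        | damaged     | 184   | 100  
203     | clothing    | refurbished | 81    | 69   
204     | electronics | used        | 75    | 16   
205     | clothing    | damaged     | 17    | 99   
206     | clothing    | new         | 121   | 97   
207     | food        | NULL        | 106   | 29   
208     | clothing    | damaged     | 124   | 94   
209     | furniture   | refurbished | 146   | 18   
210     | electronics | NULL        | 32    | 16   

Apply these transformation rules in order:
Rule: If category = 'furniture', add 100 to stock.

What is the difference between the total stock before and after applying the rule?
100

Step 1: Original sum of stock = 587
Step 2: 1 records have category = 'furniture'
Step 3: Each affected record changes by 100
Step 4: Total change = 1 × 100 = 100
Step 5: New sum = 587 + 100 = 687
Step 6: Difference = |687 - 587| = 100
        (Sum increased by 100)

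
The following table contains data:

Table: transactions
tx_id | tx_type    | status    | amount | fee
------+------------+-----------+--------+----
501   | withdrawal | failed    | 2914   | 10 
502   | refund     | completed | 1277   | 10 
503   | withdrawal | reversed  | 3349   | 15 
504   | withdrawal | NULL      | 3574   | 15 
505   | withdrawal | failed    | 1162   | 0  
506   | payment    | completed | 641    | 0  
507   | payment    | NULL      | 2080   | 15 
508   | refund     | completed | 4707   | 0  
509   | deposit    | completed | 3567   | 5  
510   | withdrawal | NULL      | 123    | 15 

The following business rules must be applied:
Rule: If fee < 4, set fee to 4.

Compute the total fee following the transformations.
97

Step 1: 3 records have fee < 4
Step 2: These records originally summed to 0
Step 3: After setting to minimum: 3 × 4 = 12
Step 4: Unaffected records sum: 85
Step 5: Final sum = 12 + 85 = 97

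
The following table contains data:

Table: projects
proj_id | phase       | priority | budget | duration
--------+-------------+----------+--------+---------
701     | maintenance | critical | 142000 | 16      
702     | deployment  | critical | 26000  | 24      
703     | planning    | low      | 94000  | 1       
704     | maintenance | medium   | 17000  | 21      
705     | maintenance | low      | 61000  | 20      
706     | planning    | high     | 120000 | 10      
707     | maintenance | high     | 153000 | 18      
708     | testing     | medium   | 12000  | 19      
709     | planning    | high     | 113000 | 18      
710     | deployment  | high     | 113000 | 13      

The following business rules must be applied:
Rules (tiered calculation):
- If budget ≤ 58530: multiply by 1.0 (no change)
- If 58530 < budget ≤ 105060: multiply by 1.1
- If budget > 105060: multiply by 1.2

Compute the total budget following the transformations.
994700.0

Step 1: Tier 1 (budget ≤ 58530): 3 records, sum = 55000 × 1.0 = 55000.0
Step 2: Tier 2 (58530 < budget ≤ 105060): 2 records, sum = 155000 × 1.1 = 170500.0
Step 3: Tier 3 (budget > 105060): 5 records, sum = 641000 × 1.2 = 769200.0
Step 4: Final sum = 55000.0 + 170500.0 + 769200.0 = 994700.0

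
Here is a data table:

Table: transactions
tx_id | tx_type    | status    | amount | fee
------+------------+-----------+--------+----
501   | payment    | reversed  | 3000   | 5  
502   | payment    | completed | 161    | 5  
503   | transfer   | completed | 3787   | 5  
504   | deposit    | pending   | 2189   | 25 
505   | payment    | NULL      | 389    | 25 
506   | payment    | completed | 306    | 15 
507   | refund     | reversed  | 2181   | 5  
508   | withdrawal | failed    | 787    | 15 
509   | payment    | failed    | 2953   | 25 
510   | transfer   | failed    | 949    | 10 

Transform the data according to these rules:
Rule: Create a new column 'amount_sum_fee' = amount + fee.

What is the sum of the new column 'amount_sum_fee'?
16837

Step 1: For each record, compute amount + fee
Example calculations:
  3000 + 5 = 3005
  161 + 5 = 166
  3787 + 5 = 3792
  ...
Step 2: Sum all derived values
Step 3: Total = 16837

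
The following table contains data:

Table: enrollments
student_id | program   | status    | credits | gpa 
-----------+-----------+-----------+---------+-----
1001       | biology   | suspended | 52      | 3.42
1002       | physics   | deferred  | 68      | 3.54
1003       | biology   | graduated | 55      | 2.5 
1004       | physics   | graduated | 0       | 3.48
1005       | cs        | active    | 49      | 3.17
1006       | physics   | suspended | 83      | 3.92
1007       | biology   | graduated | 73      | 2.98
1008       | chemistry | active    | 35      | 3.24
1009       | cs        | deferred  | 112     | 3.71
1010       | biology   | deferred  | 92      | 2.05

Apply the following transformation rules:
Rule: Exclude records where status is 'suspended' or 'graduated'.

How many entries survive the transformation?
5

Step 1: Count records to exclude
  - 2 (suspended) + 3 (graduated) = 5 records
Step 2: Total records: 10
Step 3: Remaining = 10 - 5 = 5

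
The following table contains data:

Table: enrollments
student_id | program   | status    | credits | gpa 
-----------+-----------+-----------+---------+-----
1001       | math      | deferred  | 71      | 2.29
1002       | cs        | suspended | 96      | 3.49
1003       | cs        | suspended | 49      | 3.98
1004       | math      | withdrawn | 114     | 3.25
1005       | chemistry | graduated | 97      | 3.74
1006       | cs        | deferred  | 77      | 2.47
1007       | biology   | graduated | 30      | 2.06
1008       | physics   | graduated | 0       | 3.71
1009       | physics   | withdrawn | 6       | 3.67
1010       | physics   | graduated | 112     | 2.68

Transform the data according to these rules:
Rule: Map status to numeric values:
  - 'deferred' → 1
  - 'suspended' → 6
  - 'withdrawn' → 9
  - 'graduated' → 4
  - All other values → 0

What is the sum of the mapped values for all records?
48

Step 1: Apply mapping to each record
Step 2: Count by status:
  'deferred': 2 records × 1 = 2
  'suspended': 2 records × 6 = 12
  'withdrawn': 2 records × 9 = 18
  'graduated': 4 records × 4 = 16
Step 3: Sum all mapped values = 48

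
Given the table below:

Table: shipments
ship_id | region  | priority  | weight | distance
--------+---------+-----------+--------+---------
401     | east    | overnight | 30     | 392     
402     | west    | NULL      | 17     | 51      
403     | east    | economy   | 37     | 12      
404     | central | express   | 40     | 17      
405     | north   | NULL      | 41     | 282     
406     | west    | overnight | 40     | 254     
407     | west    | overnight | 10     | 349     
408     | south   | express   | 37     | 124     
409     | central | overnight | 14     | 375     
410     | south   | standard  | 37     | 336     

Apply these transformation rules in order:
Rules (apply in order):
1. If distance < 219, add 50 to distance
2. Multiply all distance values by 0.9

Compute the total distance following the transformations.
2152.8

Step 1: Apply Rule 1 - Add 50 to records with distance < 219
  - 4 records affected: 204 + (4 × 50) = 404
  - Unaffected records: 1988
  - Sum after Rule 1: 2392
Step 2: Apply Rule 2 - Multiply all by 0.9
  - 2392 × 0.9 = 2152.8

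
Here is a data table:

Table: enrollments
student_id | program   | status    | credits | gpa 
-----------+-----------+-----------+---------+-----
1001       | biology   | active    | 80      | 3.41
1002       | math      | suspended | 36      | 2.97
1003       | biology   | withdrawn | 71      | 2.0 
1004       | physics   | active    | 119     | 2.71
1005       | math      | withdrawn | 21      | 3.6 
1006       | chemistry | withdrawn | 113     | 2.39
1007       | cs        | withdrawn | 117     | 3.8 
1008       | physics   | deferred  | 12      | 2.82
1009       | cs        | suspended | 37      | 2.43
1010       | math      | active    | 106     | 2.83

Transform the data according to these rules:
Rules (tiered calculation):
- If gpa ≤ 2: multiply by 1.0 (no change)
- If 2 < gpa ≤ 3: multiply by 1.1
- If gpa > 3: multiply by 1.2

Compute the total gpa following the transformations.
32.74

Step 1: Tier 1 (gpa ≤ 2): 1 records, sum = 2.0 × 1.0 = 2.0
Step 2: Tier 2 (2 < gpa ≤ 3): 6 records, sum = 16.15 × 1.1 = 17.77
Step 3: Tier 3 (gpa > 3): 3 records, sum = 10.81 × 1.2 = 12.97
Step 4: Final sum = 2.0 + 17.77 + 12.97 = 32.74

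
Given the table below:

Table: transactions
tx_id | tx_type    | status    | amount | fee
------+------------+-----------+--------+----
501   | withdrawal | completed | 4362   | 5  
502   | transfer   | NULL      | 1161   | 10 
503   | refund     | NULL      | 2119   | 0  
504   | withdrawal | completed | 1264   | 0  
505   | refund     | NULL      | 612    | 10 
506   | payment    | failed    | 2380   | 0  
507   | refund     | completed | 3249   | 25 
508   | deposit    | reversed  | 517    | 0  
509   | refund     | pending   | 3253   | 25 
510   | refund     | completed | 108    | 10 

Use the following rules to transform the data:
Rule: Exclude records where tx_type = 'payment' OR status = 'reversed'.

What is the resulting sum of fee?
85

Step 1: Find records where tx_type = 'payment' OR status = 'reversed'
Step 2: 2 records match, summing to 0
Step 3: Original sum: 85
Step 4: Remaining sum = 85 - 0 = 85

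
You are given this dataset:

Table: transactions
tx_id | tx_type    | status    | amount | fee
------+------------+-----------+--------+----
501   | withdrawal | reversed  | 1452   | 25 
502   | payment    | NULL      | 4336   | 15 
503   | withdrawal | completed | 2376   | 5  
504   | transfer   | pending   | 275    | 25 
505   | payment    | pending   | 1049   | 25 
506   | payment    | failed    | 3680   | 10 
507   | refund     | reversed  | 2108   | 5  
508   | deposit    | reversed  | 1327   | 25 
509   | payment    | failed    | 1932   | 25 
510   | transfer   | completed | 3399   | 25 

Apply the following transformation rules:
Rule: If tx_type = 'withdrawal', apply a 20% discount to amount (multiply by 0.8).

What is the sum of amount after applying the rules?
21168.4

Step 1: Records with tx_type = 'withdrawal' have total amount = 3828
Step 2: Apply multiplier: 3828 × 0.8 = 3062.4
Step 3: Other records total: 18106
Step 4: Final sum = 3062.4 + 18106 = 21168.4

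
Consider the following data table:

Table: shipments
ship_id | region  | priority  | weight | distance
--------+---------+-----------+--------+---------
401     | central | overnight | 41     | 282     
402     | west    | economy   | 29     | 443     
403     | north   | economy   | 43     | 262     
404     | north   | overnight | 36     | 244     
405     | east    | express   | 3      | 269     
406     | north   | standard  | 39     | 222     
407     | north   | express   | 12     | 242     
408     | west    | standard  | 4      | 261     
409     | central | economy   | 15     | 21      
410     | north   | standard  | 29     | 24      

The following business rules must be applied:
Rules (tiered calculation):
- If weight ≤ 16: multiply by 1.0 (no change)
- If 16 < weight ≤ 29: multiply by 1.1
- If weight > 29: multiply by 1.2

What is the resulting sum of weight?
288.6

Step 1: Tier 1 (weight ≤ 16): 4 records, sum = 34 × 1.0 = 34.0
Step 2: Tier 2 (16 < weight ≤ 29): 2 records, sum = 58 × 1.1 = 63.8
Step 3: Tier 3 (weight > 29): 4 records, sum = 159 × 1.2 = 190.8
Step 4: Final sum = 34.0 + 63.8 + 190.8 = 288.6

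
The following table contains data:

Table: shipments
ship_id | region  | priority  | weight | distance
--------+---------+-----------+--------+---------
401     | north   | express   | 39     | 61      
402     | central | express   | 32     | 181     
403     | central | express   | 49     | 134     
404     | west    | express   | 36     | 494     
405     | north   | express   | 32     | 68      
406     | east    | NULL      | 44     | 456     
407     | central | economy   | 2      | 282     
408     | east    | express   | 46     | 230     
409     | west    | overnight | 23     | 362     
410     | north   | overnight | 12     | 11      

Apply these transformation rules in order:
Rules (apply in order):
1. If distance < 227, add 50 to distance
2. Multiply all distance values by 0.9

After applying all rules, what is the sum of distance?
2276.1

Step 1: Apply Rule 1 - Add 50 to records with distance < 227
  - 5 records affected: 455 + (5 × 50) = 705
  - Unaffected records: 1824
  - Sum after Rule 1: 2529
Step 2: Apply Rule 2 - Multiply all by 0.9
  - 2529 × 0.9 = 2276.1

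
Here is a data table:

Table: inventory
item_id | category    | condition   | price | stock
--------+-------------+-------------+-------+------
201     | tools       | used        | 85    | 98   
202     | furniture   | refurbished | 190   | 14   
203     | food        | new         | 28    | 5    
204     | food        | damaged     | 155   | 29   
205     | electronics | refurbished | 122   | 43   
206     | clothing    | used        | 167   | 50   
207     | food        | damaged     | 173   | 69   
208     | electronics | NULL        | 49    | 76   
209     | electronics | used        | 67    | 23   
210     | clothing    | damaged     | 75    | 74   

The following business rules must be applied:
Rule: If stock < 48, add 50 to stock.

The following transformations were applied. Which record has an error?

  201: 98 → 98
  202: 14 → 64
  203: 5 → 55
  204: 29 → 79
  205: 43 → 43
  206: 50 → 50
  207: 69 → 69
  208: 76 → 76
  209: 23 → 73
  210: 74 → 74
Record 205 has an error. The correct transformed value should be 93, not 43.

Step 1: Check each record against the rule
Step 2: Record 205 has stock = 43
Step 3: Since 43 < 48, the bonus should have been applied
Step 4: Correct value = 93, but claimed value = 43
Conclusion: Record 205 has the error.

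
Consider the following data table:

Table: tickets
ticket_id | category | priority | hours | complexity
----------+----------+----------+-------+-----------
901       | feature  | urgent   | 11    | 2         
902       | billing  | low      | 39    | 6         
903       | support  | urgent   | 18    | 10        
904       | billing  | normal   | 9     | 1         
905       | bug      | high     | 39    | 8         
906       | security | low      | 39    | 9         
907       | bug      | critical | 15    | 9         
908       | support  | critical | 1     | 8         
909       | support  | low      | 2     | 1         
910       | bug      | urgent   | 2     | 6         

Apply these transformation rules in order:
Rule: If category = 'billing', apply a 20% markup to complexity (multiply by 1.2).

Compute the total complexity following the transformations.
61.4

Step 1: Records with category = 'billing' have total complexity = 7
Step 2: Apply multiplier: 7 × 1.2 = 8.4
Step 3: Other records total: 53
Step 4: Final sum = 8.4 + 53 = 61.4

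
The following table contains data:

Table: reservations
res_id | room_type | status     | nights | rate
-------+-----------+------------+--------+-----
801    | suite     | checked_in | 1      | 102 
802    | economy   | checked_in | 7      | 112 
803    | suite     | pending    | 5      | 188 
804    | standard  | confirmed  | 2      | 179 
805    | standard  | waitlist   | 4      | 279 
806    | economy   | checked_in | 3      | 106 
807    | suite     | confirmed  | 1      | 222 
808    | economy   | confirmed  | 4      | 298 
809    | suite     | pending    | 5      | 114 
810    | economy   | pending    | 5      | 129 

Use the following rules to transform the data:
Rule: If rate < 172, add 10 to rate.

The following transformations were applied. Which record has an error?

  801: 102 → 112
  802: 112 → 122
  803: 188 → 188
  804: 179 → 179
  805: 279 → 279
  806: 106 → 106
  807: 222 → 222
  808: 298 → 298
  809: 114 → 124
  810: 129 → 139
Record 806 has an error. The correct transformed value should be 116, not 106.

Step 1: Check each record against the rule
Step 2: Record 806 has rate = 106
Step 3: Since 106 < 172, the bonus should have been applied
Step 4: Correct value = 116, but claimed value = 106
Conclusion: Record 806 has the error.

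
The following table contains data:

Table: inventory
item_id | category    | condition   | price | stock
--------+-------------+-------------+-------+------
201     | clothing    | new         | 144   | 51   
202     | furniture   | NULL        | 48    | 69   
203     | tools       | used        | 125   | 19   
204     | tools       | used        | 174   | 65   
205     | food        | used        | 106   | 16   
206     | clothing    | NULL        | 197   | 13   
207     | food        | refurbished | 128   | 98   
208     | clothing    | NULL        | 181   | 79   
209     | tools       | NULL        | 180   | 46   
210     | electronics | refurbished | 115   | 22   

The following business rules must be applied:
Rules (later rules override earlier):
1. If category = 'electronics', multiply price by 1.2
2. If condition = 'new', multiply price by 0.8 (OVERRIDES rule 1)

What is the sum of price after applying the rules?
1392.2

Step 1: Rule 2 takes priority for records with condition = 'new'
  - 1 records: 144 × 0.8 = 115.2
Step 2: Rule 1 applies to remaining records with category = 'electronics'
  - 1 records: 115 × 1.2 = 138.0
Step 3: Other records unchanged: 1139
Step 4: Final sum = 115.2 + 138.0 + 1139 = 1392.2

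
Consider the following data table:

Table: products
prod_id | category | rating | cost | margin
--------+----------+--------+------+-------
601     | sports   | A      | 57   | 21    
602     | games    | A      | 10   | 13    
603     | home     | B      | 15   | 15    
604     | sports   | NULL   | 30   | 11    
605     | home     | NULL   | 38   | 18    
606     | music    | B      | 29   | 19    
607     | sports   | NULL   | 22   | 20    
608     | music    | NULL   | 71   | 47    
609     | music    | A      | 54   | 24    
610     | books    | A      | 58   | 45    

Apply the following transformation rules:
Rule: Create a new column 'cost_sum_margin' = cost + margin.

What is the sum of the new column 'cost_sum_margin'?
617

Step 1: For each record, compute cost + margin
Example calculations:
  57 + 21 = 78
  10 + 13 = 23
  15 + 15 = 30
  ...
Step 2: Sum all derived values
Step 3: Total = 617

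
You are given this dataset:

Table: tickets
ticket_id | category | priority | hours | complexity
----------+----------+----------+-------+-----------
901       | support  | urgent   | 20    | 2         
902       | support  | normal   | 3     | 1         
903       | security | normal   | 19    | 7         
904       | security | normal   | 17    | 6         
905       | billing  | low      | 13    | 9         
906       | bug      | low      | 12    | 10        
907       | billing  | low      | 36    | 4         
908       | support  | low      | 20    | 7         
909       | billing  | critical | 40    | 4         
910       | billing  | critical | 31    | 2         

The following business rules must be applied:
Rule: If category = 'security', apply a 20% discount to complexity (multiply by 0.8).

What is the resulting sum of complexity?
49.4

Step 1: Records with category = 'security' have total complexity = 13
Step 2: Apply multiplier: 13 × 0.8 = 10.4
Step 3: Other records total: 39
Step 4: Final sum = 10.4 + 39 = 49.4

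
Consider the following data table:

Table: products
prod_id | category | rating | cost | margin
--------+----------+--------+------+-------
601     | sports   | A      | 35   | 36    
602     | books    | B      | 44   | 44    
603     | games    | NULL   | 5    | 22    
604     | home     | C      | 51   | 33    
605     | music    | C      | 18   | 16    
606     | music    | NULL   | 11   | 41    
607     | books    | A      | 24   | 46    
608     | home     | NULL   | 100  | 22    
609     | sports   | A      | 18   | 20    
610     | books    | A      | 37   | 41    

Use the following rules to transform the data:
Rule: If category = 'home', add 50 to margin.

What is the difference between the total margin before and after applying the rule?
100

Step 1: Original sum of margin = 321
Step 2: 2 records have category = 'home'
Step 3: Each affected record changes by 50
Step 4: Total change = 2 × 50 = 100
Step 5: New sum = 321 + 100 = 421
Step 6: Difference = |421 - 321| = 100
        (Sum increased by 100)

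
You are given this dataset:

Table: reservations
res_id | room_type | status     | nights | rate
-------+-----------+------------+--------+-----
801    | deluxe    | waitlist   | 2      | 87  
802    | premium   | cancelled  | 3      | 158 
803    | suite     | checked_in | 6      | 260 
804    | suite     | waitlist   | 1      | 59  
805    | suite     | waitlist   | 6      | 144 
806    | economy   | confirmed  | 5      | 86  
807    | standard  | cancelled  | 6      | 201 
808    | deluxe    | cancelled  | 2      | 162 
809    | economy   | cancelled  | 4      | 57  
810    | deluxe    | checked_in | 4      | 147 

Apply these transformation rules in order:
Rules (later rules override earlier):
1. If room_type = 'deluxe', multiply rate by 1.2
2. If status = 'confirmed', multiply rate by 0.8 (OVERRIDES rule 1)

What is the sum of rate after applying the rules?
1423.0

Step 1: Rule 2 takes priority for records with status = 'confirmed'
  - 1 records: 86 × 0.8 = 68.8
Step 2: Rule 1 applies to remaining records with room_type = 'deluxe'
  - 3 records: 396 × 1.2 = 475.2
Step 3: Other records unchanged: 879
Step 4: Final sum = 68.8 + 475.2 + 879 = 1423.0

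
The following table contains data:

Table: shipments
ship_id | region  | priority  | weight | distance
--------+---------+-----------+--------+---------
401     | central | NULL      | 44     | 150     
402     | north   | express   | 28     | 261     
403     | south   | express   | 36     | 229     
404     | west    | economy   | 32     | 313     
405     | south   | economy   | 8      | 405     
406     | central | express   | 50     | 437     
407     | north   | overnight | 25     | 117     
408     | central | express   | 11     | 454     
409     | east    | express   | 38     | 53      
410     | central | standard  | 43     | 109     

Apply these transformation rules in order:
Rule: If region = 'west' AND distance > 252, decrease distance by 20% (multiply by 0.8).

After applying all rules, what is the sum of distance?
2465.4

Step 1: Find records where region = 'west' AND distance > 252
Step 2: 1 records match, summing to 313
Step 3: After multiplier: 313 × 0.8 = 250.4
Step 4: Unaffected records sum: 2215
Step 5: Final sum = 250.4 + 2215 = 2465.4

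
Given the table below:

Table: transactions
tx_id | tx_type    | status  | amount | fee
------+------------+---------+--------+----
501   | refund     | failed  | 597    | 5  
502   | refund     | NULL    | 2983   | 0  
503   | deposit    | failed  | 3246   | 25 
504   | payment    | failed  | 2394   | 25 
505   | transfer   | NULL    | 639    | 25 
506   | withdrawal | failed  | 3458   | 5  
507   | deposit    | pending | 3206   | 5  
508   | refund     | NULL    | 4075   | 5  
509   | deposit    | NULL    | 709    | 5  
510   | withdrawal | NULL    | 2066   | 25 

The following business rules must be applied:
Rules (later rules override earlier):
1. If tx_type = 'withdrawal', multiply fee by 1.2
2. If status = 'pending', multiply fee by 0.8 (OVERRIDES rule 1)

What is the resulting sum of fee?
130.0

Step 1: Rule 2 takes priority for records with status = 'pending'
  - 1 records: 5 × 0.8 = 4.0
Step 2: Rule 1 applies to remaining records with tx_type = 'withdrawal'
  - 2 records: 30 × 1.2 = 36.0
Step 3: Other records unchanged: 90
Step 4: Final sum = 4.0 + 36.0 + 90 = 130.0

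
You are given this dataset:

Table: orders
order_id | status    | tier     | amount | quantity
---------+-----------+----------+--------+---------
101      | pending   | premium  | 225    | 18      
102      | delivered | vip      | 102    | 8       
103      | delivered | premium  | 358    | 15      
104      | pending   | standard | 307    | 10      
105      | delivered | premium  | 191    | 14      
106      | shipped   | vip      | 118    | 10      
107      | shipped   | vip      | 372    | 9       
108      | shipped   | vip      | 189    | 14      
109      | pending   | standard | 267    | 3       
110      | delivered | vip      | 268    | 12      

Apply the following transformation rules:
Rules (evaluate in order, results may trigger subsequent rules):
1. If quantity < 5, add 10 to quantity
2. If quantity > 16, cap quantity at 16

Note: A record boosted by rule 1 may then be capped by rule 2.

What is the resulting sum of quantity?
121

Step 1: Apply rule 1 to records with quantity < 5
  - 1 records get bonus of 10
  - Of these, 0 records then exceed 16 and get capped
Step 2: Apply rule 2 to records with quantity > 16
  - 1 records (original) are capped
Step 3: Calculate final sum = 121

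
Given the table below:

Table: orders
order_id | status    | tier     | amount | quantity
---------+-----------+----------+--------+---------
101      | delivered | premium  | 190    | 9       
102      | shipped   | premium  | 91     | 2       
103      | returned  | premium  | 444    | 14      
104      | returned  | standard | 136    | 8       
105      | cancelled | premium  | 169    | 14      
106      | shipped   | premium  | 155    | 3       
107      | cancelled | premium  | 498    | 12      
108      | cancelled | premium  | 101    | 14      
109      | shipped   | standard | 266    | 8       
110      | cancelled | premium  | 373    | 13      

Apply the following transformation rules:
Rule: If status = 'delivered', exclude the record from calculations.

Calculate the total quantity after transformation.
88

Step 1: Identify records where status = 'delivered'
Step 2: The excluded records sum to 9
Step 3: Original total quantity = 97
Step 4: Remaining total = 97 - 9 = 88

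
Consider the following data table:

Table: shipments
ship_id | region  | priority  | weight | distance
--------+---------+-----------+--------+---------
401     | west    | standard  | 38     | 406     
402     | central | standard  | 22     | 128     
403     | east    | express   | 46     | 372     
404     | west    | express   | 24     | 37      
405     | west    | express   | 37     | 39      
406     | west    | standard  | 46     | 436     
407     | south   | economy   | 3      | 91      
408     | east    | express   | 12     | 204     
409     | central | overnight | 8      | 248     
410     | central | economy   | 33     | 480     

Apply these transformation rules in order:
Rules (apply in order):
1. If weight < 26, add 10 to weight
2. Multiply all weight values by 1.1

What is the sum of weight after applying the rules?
350.9

Step 1: Apply Rule 1 - Add 10 to records with weight < 26
  - 5 records affected: 69 + (5 × 10) = 119
  - Unaffected records: 200
  - Sum after Rule 1: 319
Step 2: Apply Rule 2 - Multiply all by 1.1
  - 319 × 1.1 = 350.9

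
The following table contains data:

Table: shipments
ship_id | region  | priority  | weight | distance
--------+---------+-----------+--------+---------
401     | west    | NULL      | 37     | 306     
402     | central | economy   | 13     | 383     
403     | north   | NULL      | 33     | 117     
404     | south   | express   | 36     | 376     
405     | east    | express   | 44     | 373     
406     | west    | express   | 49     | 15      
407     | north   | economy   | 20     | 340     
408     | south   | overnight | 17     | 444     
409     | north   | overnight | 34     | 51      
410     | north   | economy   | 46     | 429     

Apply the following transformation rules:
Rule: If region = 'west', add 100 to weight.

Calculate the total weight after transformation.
529

Step 1: Count records where region = 'west': 2
Step 2: Total bonus added: 2 × 100 = 200
Step 3: Original sum of weight: 329
Step 4: Final sum = 329 + 200 = 529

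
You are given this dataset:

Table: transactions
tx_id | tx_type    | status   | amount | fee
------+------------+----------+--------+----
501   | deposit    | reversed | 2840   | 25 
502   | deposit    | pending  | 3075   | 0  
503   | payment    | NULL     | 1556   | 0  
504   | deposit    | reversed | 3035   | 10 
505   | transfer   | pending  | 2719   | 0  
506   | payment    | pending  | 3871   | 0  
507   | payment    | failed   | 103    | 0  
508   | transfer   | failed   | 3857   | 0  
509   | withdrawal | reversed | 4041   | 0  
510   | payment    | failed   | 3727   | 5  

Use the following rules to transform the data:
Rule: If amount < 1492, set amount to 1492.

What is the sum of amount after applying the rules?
30213

Step 1: 1 records have amount < 1492
Step 2: These records originally summed to 103
Step 3: After setting to minimum: 1 × 1492 = 1492
Step 4: Unaffected records sum: 28721
Step 5: Final sum = 1492 + 28721 = 30213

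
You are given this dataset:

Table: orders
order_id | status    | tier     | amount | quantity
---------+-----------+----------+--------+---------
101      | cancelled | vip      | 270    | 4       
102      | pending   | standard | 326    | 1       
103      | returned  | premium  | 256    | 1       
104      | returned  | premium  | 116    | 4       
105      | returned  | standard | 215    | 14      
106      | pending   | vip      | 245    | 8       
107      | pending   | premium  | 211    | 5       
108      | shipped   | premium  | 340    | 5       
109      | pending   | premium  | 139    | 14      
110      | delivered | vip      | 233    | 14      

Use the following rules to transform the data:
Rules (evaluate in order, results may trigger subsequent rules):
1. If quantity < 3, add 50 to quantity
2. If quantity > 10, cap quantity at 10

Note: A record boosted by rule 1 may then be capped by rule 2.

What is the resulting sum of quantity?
76

Step 1: Apply rule 1 to records with quantity < 3
  - 2 records get bonus of 50
  - Of these, 2 records then exceed 10 and get capped
Step 2: Apply rule 2 to records with quantity > 10
  - 3 records (original) are capped
Step 3: Calculate final sum = 76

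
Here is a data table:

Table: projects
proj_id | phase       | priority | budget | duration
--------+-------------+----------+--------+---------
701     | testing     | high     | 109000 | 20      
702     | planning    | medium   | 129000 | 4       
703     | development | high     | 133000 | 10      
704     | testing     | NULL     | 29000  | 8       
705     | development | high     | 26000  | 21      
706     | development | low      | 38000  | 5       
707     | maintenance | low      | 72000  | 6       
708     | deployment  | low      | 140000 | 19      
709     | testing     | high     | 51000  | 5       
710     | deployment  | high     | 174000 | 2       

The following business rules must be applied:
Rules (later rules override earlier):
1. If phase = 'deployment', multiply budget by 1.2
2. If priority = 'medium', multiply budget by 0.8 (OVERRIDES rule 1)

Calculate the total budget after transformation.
938000.0

Step 1: Rule 2 takes priority for records with priority = 'medium'
  - 1 records: 129000 × 0.8 = 103200.0
Step 2: Rule 1 applies to remaining records with phase = 'deployment'
  - 2 records: 314000 × 1.2 = 376800.0
Step 3: Other records unchanged: 458000
Step 4: Final sum = 103200.0 + 376800.0 + 458000 = 938000.0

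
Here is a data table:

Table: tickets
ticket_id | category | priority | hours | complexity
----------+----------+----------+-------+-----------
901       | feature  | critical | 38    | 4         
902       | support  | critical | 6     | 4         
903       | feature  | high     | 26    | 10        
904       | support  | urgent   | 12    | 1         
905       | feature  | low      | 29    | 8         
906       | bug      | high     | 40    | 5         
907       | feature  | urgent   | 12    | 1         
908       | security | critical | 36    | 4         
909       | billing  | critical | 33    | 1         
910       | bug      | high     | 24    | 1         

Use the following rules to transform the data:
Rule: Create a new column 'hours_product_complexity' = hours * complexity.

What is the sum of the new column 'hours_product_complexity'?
1093

Step 1: For each record, compute hours * complexity
Example calculations:
  38 * 4 = 152
  6 * 4 = 24
  26 * 10 = 260
  ...
Step 2: Sum all derived values
Step 3: Total = 1093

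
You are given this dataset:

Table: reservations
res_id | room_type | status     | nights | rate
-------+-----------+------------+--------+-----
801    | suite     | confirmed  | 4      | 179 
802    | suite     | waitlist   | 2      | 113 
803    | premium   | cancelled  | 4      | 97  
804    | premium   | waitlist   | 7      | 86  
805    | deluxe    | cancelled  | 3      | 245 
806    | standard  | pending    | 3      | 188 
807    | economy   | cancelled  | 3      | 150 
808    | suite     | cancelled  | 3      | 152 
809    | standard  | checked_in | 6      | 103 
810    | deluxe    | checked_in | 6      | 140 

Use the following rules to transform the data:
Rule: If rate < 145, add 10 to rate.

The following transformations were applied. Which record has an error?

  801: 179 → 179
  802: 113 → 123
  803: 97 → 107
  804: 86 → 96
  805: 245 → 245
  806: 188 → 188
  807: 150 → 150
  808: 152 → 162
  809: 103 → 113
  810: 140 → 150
Record 808 has an error. The correct transformed value should be 152, not 162.

Step 1: Check each record against the rule
Step 2: Record 808 has rate = 152
Step 3: Since 152 >= 145, the bonus should not have been applied
Step 4: Correct value = 152, but claimed value = 162
Conclusion: Record 808 has the error.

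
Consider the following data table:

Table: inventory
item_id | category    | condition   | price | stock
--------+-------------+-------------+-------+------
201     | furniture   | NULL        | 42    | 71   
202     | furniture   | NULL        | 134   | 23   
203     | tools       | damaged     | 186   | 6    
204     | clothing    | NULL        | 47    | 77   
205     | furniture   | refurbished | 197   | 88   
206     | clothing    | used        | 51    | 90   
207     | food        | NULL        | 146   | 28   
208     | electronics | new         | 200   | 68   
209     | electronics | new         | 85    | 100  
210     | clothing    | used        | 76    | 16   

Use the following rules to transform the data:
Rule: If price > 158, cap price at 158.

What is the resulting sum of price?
1055

Step 1: 3 records have price > 158
Step 2: These records originally summed to 583
Step 3: After capping: 3 × 158 = 474
Step 4: Unaffected records sum: 581
Step 5: Final sum = 474 + 581 = 1055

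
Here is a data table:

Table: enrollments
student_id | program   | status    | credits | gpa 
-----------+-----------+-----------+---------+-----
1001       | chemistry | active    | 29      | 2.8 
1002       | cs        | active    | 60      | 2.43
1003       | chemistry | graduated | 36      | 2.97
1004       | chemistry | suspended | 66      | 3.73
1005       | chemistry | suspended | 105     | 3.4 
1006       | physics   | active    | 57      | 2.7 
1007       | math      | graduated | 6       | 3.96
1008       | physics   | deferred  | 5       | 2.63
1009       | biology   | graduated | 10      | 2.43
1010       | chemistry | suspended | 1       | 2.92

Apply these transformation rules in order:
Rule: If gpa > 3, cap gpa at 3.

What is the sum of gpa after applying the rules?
27.88

Step 1: 3 records have gpa > 3
Step 2: These records originally summed to 11.09
Step 3: After capping: 3 × 3 = 9
Step 4: Unaffected records sum: 18.88
Step 5: Final sum = 9 + 18.88 = 27.88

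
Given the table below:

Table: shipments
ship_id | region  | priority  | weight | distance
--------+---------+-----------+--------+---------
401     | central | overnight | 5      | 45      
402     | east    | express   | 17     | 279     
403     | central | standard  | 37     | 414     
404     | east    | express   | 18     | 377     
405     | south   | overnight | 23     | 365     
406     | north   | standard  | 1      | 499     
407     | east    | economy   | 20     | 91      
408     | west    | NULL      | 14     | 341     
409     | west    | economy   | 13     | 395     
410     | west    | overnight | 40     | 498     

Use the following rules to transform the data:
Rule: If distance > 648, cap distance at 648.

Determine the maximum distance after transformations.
499

Step 1: Original maximum distance = 499
Step 2: Check cap of 648 against maximum
Step 3: No records exceed the cap (max 499 <= cap 648), so no capping applies
Step 4: Maximum after transformation = 499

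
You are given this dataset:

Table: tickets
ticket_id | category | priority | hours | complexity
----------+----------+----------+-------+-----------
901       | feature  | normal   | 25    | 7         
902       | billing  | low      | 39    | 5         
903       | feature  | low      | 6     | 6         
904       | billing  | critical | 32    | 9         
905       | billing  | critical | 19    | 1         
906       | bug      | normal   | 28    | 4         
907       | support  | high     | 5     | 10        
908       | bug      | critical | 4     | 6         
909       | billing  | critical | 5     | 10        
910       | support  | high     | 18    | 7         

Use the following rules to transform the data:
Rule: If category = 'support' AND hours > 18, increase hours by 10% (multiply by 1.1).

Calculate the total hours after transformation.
181

Step 1: Find records where category = 'support' AND hours > 18
Step 2: 0 records match, summing to 0
Step 3: After multiplier: 0 × 1.1 = 0.0
Step 4: Unaffected records sum: 181
Step 5: Final sum = 0.0 + 181 = 181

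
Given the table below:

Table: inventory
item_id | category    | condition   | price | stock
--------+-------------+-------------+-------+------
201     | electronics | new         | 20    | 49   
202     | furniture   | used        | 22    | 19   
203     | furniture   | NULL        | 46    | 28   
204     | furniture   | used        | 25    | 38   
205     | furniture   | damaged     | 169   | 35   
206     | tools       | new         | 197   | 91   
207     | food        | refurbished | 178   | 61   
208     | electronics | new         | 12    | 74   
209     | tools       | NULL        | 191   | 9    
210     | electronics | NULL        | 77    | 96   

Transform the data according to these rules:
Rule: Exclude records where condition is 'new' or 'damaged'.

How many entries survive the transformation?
6

Step 1: Count records to exclude
  - 3 (new) + 1 (damaged) = 4 records
Step 2: Total records: 10
Step 3: Remaining = 10 - 4 = 6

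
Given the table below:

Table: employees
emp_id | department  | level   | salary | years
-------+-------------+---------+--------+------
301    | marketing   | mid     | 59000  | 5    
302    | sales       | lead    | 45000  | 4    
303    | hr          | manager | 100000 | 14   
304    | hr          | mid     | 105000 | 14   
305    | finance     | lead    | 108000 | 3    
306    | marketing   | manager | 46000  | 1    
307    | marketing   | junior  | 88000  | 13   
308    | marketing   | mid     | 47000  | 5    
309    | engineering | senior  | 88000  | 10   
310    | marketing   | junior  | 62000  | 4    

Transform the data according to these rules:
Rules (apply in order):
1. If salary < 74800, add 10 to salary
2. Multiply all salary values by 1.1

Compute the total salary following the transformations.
822855.0

Step 1: Apply Rule 1 - Add 10 to records with salary < 74800
  - 5 records affected: 259000 + (5 × 10) = 259050
  - Unaffected records: 489000
  - Sum after Rule 1: 748050
Step 2: Apply Rule 2 - Multiply all by 1.1
  - 748050 × 1.1 = 822855.0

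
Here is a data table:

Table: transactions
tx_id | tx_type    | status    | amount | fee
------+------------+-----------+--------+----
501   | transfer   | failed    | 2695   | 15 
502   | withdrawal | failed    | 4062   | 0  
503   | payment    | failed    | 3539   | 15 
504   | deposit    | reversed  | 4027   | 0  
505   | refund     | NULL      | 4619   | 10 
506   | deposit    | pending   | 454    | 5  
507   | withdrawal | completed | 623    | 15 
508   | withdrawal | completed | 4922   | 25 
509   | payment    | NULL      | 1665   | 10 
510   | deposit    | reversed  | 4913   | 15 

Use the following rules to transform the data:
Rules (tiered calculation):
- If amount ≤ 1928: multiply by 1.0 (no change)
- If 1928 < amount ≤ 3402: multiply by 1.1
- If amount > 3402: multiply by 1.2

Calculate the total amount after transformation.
37004.9

Step 1: Tier 1 (amount ≤ 1928): 3 records, sum = 2742 × 1.0 = 2742.0
Step 2: Tier 2 (1928 < amount ≤ 3402): 1 records, sum = 2695 × 1.1 = 2964.5
Step 3: Tier 3 (amount > 3402): 6 records, sum = 26082 × 1.2 = 31298.4
Step 4: Final sum = 2742.0 + 2964.5 + 31298.4 = 37004.9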